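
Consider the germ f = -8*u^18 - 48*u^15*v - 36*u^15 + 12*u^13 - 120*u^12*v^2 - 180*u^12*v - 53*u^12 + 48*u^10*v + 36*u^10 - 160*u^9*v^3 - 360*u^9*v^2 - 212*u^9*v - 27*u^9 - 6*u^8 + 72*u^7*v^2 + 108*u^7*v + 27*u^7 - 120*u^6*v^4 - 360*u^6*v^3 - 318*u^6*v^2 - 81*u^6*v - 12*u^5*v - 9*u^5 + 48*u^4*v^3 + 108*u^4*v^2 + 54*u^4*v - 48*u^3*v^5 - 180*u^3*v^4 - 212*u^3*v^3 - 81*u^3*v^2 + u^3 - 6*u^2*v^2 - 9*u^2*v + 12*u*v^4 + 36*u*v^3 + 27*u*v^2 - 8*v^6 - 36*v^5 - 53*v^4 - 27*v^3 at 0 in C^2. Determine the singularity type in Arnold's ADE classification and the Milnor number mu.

Type E_{6}, Milnor number mu = 6.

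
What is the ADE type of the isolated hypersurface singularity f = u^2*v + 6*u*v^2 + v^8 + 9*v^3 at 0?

D_{9}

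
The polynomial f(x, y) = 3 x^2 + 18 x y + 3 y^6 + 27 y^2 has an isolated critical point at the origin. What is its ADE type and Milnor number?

Type A5, Milnor number mu = 5.

The Hessian of f at 0 has rank 1. Corank 1: A-series; mu = 5 gives A_5.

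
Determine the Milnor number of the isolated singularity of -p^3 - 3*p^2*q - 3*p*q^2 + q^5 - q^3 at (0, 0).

8

The Hessian of f at 0 is [[0, 0], [0, 0]] with rank 0, so corank 2. A Groebner basis of the Jacobian ideal J(f) in C{p,q} is {q^4, p^2 + 2*p*q + q^2}; counting standard monomials gives mu = 8. Corank 2; j^3 = -(p + q)^3 is a perfect cube, so E-series; the 5-jet and mu = 8 give E_8.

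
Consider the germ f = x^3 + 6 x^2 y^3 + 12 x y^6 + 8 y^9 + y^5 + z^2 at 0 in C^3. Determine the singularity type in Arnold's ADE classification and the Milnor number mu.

Type E_{8}, Milnor number mu = 8.

The Hessian of f at 0 has rank 1. Corank 2; j^3 = x^3 is a perfect cube, so E-series; the 5-jet and mu = 8 give E_8.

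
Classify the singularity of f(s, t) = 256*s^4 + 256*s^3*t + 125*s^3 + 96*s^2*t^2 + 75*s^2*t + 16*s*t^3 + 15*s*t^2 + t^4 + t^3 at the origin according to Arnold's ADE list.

E_{6}

The Hessian of f at 0 has rank 0. Corank 2; j^3 = (5*s + t)^3 is a perfect cube, so E-series; the 4-jet and mu = 6 give E_6.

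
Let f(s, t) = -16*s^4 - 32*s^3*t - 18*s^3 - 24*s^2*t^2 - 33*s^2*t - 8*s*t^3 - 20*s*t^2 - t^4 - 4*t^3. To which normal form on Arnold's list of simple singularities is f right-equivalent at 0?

D5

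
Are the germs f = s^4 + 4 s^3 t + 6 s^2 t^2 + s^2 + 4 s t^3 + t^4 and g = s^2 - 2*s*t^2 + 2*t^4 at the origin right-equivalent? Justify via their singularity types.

Yes.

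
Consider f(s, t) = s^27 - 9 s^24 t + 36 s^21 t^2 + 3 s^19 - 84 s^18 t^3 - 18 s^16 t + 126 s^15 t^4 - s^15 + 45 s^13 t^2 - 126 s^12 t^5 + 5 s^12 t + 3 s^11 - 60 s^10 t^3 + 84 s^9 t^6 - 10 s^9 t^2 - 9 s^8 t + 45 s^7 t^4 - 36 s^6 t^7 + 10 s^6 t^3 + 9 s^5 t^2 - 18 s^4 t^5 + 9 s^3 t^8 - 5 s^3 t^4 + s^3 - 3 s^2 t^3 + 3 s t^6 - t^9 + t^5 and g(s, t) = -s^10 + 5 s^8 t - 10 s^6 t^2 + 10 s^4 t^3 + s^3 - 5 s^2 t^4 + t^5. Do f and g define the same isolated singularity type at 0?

Yes.

The Hessian of f at 0 has rank 0. Corank 2; j^3 = s^3 is a perfect cube, so E-series; the 5-jet and mu = 8 give E_8. The Hessian of g at 0 has rank 0. Corank 2; j^3 = s^3 is a perfect cube, so E-series; the 5-jet and mu = 8 give E_8. Both have type E_8, hence right-equivalent.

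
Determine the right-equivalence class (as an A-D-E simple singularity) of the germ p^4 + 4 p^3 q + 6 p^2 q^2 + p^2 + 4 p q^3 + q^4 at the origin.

A_{3}

The Hessian of f at 0 has rank 1. Corank 1: A-series; mu = 3 gives A_3.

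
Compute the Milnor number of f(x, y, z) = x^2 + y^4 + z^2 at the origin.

3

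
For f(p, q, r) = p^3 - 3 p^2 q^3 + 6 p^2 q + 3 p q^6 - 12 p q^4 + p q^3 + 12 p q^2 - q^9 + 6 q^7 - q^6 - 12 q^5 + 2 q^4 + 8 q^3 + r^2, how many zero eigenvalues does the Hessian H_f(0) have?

The Hessian at 0 is [[0, 0, 0], [0, 0, 0], [0, 0, 2]] of rank 1; hence corank 2.

2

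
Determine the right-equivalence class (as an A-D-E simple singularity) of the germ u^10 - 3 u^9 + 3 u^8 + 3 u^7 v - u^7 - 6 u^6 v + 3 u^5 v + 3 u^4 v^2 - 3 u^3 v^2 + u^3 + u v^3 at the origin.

E7

The Hessian of f at 0 is [[0, 0], [0, 0]] with rank 0, so corank 2. A Groebner basis of the Jacobian ideal J(f) in C{u,v} is {u^3, u*v^2, 3*u^2 + v^3}; counting standard monomials gives mu = 7. Corank 2; j^3 = u^3 is a perfect cube, so E-series; the 4-jet and mu = 7 give E_7.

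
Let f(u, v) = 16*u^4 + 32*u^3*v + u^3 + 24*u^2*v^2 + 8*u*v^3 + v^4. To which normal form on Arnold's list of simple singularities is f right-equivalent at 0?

E_6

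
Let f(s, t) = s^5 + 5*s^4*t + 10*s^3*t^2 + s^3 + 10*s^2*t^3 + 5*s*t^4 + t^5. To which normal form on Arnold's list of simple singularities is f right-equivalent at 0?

The Hessian of f at 0 has rank 0. Corank 2; j^3 = s^3 is a perfect cube, so E-series; the 5-jet and mu = 8 give E_8.

E8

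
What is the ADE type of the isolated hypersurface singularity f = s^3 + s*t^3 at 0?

E_7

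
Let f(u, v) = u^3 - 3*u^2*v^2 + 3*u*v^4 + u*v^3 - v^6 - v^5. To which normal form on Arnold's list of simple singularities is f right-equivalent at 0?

E_7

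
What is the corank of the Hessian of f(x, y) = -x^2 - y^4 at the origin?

1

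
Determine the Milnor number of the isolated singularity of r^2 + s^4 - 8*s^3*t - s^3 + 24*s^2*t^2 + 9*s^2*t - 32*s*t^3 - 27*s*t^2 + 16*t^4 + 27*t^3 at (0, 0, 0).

6

The Hessian of f at 0 has rank 1. Corank 2; j^3 = -(s - 3*t)^3 is a perfect cube, so E-series; the 4-jet and mu = 6 give E_6.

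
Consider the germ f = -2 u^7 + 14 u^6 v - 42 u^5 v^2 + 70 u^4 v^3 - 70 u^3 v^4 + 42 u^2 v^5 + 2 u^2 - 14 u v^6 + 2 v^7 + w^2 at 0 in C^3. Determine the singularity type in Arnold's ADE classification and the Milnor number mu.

Type A_6, Milnor number mu = 6.

The Hessian of f at 0 is [[4, 0, 0], [0, 0, 0], [0, 0, 2]] with rank 2, so corank 1. A Groebner basis of the Jacobian ideal J(f) in C{u,v,w} is {v^6, u, w}; counting standard monomials gives mu = 6. Corank 1: A-series; mu = 6 gives A_6.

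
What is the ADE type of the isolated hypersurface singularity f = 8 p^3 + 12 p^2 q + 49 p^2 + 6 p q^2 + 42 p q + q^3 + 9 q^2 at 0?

The Hessian of f at 0 has rank 1. Corank 1: A-series; mu = 2 gives A_2.

A_2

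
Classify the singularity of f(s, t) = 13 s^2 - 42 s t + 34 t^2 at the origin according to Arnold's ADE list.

A_{1}

The Hessian of f at 0 has rank 2. Corank 0: nondegenerate Morse point, so A_1.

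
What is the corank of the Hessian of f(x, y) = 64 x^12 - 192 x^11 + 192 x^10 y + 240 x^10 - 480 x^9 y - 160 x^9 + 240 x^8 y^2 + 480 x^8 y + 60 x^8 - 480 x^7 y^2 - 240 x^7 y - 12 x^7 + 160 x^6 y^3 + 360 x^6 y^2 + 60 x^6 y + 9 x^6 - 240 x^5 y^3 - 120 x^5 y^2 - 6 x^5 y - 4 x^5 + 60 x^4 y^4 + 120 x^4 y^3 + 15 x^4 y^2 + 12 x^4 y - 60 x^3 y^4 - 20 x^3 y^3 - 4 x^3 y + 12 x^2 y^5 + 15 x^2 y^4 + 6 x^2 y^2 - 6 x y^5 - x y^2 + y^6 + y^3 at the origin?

2

Hessian at 0 has rank 0.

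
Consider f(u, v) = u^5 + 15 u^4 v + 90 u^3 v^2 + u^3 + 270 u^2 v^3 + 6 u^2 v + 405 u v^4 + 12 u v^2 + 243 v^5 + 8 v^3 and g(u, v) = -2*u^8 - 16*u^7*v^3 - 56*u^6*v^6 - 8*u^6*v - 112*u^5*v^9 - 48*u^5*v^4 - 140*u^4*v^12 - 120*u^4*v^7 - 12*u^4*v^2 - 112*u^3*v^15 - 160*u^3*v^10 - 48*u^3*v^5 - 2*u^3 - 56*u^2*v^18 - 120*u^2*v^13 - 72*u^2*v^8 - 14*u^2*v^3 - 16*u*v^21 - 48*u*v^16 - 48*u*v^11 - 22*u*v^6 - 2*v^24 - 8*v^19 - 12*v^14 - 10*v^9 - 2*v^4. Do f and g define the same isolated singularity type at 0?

The Hessian of f at 0 is [[0, 0], [0, 0]] with rank 0, so corank 2. A Groebner basis of the Jacobian ideal J(f) in C{u,v} is {v^5, u*v^3 + 9*v^4/4, u^2 + 4*u*v + 4*v^2}; counting standard monomials gives mu = 8. Corank 2; j^3 = (u + 2*v)^3 is a perfect cube, so E-series; the 5-jet and mu = 8 give E_8. The Hessian of g at 0 is [[0, 0], [0, 0]] with rank 0, so corank 2. A Groebner basis of the Jacobian ideal J(g) in C{u,v} is {v^3, u^2}; counting standard monomials gives mu = 6. Corank 2; j^3 = -2*u^3 is a perfect cube, so E-series; the 4-jet and mu = 6 give E_6. f is E_8 but g is E_6, hence not right-equivalent.

No.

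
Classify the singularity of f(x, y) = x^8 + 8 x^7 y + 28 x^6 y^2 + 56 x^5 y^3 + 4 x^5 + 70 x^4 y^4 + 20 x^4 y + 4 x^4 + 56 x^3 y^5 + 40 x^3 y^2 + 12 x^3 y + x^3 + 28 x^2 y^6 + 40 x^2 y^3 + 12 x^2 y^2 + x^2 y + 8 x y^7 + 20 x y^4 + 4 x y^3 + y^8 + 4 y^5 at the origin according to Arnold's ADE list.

D9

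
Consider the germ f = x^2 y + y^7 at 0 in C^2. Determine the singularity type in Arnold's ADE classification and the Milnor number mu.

Type D_{8}, Milnor number mu = 8.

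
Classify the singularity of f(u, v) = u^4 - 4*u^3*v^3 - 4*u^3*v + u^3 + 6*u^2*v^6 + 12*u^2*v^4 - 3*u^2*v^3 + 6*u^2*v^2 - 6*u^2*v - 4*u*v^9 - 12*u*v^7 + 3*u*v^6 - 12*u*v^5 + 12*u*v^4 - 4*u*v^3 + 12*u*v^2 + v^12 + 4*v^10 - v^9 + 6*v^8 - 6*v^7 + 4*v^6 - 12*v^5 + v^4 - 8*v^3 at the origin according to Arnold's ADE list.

E_{6}

The Hessian of f at 0 has rank 0. Corank 2; j^3 = (u - 2*v)^3 is a perfect cube, so E-series; the 4-jet and mu = 6 give E_6.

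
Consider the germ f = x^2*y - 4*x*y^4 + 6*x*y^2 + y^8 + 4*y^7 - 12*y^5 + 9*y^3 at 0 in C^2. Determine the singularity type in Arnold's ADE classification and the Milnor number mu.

The Hessian of f at 0 has rank 0. Corank 2; j^3 = y*(x + 3*y)^2 has shape L^2 M (L != M), so D-series; mu = 9 gives D_9.

Type D9, Milnor number mu = 9.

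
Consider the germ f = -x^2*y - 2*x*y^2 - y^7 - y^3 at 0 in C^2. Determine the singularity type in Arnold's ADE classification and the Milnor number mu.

Type D_8, Milnor number mu = 8.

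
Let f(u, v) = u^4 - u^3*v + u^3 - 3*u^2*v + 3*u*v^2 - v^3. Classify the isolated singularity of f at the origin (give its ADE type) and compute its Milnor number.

The Hessian of f at 0 is [[0, 0], [0, 0]] with rank 0, so corank 2. A Groebner basis of the Jacobian ideal J(f) in C{u,v} is {3*u^2 - 6*u*v + v^4 + v^3 + 3*v^2, u^3 + 3*u^2 - 6*u*v + 3*v^2, u^2*v + 3*u^2 - 6*u*v + 3*v^2, 2*u^2 + u*v^2 - 4*u*v - v^3/3 + 2*v^2}; counting standard monomials gives mu = 7. Corank 2; j^3 = (u - v)^3 is a perfect cube, so E-series; the 4-jet and mu = 7 give E_7.

Type E_{7}, Milnor number mu = 7.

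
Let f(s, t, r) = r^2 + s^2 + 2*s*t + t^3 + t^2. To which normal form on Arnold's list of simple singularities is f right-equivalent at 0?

The Hessian of f at 0 has rank 2. Corank 1: A-series; mu = 2 gives A_2.

A_{2}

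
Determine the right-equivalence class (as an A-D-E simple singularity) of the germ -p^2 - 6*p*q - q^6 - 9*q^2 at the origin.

A_5

The Hessian of f at 0 has rank 1. Corank 1: A-series; mu = 5 gives A_5.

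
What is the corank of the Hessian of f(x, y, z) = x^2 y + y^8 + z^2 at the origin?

2

The Hessian at 0 is [[0, 0, 0], [0, 0, 0], [0, 0, 2]] of rank 1; hence corank 2.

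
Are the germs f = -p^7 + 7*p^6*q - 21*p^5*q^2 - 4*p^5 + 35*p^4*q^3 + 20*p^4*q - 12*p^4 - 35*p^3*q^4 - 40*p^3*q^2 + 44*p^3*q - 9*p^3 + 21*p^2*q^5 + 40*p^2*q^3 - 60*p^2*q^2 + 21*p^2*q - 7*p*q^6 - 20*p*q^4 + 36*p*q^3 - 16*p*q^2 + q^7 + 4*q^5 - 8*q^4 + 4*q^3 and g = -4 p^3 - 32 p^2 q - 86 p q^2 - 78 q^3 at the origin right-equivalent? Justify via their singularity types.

No.

The Hessian of f at 0 is [[0, 0], [0, 0]] with rank 0, so corank 2. A Groebner basis of the Jacobian ideal J(f) in C{p,q} is {107649*p^2/692 + p*q^3 + 6723*p*q^2/346 - 141831*p*q/692 - 4419*q^3/346 + 135*q^2/2, 63423*p^2/346 + 9261*p*q^2/346 - 84321*p*q/346 + q^4 - 3078*q^3/173 + 81*q^2, p^3 - 591*p^2/173 - 330*p*q^2/173 + 913*p*q/173 + 178*q^3/173 - 2*q^2, p^2*q - 567*p^2/346 - 283*p*q^2/173 + 897*p*q/346 + 117*q^3/173 - q^2}; counting standard monomials gives mu = 8. Corank 2; j^3 = -(p - q)*(3*p - 2*q)^2 has shape L^2 M (L != M), so D-series; mu = 8 gives D_8. The Hessian of g at 0 is [[0, 0], [0, 0]] with rank 0, so corank 2. A Groebner basis of the Jacobian ideal J(g) in C{p,q} is {q^3, p^2 - 23*q^2/2, p*q + 7*q^2/2}; counting standard monomials gives mu = 4. Corank 2; j^3 = -2*(p + 3*q)*(2*p^2 + 10*p*q + 13*q^2) splits into three distinct lines over C (the quadratic factor has nonzero discriminant), so D_4. f is D_8 but g is D_4, hence not right-equivalent.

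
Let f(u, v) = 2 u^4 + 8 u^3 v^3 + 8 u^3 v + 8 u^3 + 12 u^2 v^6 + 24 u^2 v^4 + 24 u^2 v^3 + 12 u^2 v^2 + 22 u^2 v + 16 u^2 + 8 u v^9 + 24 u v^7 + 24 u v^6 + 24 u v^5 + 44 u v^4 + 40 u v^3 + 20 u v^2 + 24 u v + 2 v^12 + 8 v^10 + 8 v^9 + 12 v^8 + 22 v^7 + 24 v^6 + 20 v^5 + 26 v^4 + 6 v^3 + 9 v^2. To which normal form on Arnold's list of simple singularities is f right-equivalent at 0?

The Hessian of f at 0 is [[32, 24], [24, 18]] with rank 1, so corank 1. A Groebner basis of the Jacobian ideal J(f) in C{u,v} is {u^2 + 36*u + 27*v, u*v - 48*u - 36*v, 64*u + v^2 + 48*v}; counting standard monomials gives mu = 3. Corank 1: A-series; mu = 3 gives A_3.

A3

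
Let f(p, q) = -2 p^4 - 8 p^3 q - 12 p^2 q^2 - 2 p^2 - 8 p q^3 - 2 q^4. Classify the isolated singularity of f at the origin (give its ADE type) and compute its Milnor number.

The Hessian of f at 0 is [[-4, 0], [0, 0]] with rank 1, so corank 1. A Groebner basis of the Jacobian ideal J(f) in C{p,q} is {q^3, p}; counting standard monomials gives mu = 3. Corank 1: A-series; mu = 3 gives A_3.

Type A3, Milnor number mu = 3.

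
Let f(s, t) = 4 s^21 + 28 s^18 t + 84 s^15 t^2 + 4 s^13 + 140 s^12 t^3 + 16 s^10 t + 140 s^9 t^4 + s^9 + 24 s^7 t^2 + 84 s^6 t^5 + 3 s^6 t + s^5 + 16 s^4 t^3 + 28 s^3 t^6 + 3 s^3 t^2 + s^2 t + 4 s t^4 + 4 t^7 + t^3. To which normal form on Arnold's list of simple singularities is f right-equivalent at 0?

D_4

The Hessian of f at 0 has rank 0. Corank 2; j^3 = t*(s^2 + t^2) splits into three distinct lines over C (the quadratic factor has nonzero discriminant), so D_4.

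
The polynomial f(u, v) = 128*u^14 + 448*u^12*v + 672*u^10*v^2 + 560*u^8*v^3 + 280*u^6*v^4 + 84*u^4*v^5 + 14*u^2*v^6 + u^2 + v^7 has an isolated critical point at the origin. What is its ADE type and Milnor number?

Type A_6, Milnor number mu = 6.

The Hessian of f at 0 is [[2, 0], [0, 0]] with rank 1, so corank 1. A Groebner basis of the Jacobian ideal J(f) in C{u,v} is {v^6, u}; counting standard monomials gives mu = 6. Corank 1: A-series; mu = 6 gives A_6.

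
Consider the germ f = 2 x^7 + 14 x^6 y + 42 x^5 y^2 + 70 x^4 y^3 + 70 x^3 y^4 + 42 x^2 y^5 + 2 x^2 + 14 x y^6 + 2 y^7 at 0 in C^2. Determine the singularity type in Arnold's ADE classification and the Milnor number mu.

The Hessian of f at 0 has rank 1. Corank 1: A-series; mu = 6 gives A_6.

Type A6, Milnor number mu = 6.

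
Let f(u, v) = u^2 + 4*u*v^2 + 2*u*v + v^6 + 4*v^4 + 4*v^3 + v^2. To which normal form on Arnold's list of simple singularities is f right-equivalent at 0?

A5

The Hessian of f at 0 has rank 1. Corank 1: A-series; mu = 5 gives A_5.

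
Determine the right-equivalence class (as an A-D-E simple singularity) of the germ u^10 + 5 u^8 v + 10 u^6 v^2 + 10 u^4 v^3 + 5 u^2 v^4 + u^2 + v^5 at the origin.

A_4

The Hessian of f at 0 has rank 1. Corank 1: A-series; mu = 4 gives A_4.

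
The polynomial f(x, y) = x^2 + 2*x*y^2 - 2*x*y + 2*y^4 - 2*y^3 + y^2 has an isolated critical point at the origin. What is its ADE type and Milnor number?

The Hessian of f at 0 is [[2, -2], [-2, 2]] with rank 1, so corank 1. A Groebner basis of the Jacobian ideal J(f) in C{x,y} is {x^2 + x - y, x*y + x - y, x + y^2 - y}; counting standard monomials gives mu = 3. Corank 1: A-series; mu = 3 gives A_3.

Type A_{3}, Milnor number mu = 3.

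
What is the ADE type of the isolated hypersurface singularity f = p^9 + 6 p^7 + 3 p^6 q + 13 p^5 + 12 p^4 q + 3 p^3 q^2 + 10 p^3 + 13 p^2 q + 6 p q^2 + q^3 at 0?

D4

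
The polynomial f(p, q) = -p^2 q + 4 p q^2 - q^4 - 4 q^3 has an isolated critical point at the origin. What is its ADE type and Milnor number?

Type D_{5}, Milnor number mu = 5.

The Hessian of f at 0 has rank 0. Corank 2; j^3 = -q*(p - 2*q)^2 has shape L^2 M (L != M), so D-series; mu = 5 gives D_5.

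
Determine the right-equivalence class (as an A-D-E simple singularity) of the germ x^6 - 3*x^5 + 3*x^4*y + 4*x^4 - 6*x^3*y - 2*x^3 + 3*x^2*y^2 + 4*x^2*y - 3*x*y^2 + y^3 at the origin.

D4

The Hessian of f at 0 is [[0, 0], [0, 0]] with rank 0, so corank 2. A Groebner basis of the Jacobian ideal J(f) in C{x,y} is {y^3, x^2 - 3*y^2/2, x*y - 3*y^2/2}; counting standard monomials gives mu = 4. Corank 2; j^3 = -(x - y)*(2*x^2 - 2*x*y + y^2) splits into three distinct lines over C (the quadratic factor has nonzero discriminant), so D_4.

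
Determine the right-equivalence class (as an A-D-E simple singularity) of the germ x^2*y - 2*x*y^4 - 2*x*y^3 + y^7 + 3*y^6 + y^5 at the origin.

The Hessian of f at 0 has rank 0. Corank 2; j^3 = x^2*y has shape L^2 M (L != M), so D-series; mu = 7 gives D_7.

D_{7}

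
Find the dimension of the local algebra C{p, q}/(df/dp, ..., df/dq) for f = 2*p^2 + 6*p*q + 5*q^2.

1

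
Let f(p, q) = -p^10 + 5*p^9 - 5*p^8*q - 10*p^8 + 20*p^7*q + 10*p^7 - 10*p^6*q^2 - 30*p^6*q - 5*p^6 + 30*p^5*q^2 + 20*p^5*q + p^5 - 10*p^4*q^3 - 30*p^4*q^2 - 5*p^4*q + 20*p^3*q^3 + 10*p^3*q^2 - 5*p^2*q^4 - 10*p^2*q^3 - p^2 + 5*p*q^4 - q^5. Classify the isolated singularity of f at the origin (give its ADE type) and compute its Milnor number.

The Hessian of f at 0 has rank 1. Corank 1: A-series; mu = 4 gives A_4.

Type A_{4}, Milnor number mu = 4.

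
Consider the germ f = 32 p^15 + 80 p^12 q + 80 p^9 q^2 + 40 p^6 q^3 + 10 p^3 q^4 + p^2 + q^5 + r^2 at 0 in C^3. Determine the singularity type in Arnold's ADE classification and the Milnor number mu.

Type A4, Milnor number mu = 4.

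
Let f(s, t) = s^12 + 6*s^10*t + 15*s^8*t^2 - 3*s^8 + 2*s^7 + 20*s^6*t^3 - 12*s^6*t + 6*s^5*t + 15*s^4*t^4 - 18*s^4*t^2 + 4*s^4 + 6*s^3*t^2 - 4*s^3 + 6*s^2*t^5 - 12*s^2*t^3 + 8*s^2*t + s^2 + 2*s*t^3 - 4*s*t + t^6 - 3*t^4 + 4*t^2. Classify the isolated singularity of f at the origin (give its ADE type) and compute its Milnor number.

Type A_3, Milnor number mu = 3.

The Hessian of f at 0 has rank 1. Corank 1: A-series; mu = 3 gives A_3.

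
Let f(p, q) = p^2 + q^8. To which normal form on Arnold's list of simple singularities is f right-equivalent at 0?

A_7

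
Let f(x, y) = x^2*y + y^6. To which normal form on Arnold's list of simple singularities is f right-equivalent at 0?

D7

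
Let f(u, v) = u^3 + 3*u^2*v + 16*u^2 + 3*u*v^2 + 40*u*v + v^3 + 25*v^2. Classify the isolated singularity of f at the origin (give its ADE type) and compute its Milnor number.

The Hessian of f at 0 is [[32, 40], [40, 50]] with rank 1, so corank 1. A Groebner basis of the Jacobian ideal J(f) in C{u,v} is {v^2, u + 5*v/4}; counting standard monomials gives mu = 2. Corank 1: A-series; mu = 2 gives A_2.

Type A_2, Milnor number mu = 2.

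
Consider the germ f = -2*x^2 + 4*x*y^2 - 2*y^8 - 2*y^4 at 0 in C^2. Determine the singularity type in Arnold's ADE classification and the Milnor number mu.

Type A7, Milnor number mu = 7.

The Hessian of f at 0 is [[-4, 0], [0, 0]] with rank 1, so corank 1. A Groebner basis of the Jacobian ideal J(f) in C{x,y} is {x^4, x^3*y, -x + y^2}; counting standard monomials gives mu = 7. Corank 1: A-series; mu = 7 gives A_7.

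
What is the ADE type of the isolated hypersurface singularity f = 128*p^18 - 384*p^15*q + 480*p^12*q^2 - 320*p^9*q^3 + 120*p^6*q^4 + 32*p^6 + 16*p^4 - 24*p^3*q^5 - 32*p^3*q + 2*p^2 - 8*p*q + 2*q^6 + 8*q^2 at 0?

A5

The Hessian of f at 0 has rank 1. Corank 1: A-series; mu = 5 gives A_5.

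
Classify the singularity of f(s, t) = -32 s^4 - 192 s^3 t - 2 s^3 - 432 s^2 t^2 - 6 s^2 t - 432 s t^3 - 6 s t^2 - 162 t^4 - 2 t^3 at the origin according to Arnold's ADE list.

The Hessian of f at 0 has rank 0. Corank 2; j^3 = -2*(s + t)^3 is a perfect cube, so E-series; the 4-jet and mu = 6 give E_6.

E_6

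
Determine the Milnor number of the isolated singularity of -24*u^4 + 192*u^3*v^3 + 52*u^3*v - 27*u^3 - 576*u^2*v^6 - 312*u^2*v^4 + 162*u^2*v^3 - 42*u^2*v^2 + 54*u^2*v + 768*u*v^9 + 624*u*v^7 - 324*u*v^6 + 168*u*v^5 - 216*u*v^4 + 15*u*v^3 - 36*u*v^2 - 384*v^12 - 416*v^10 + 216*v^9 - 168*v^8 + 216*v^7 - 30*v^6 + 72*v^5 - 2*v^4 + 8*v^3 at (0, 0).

7

The Hessian of f at 0 has rank 0. Corank 2; j^3 = -(3*u - 2*v)^3 is a perfect cube, so E-series; the 4-jet and mu = 7 give E_7.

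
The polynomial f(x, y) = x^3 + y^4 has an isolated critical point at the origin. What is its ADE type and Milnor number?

Type E_{6}, Milnor number mu = 6.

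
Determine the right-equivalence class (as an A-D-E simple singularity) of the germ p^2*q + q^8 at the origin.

D_{9}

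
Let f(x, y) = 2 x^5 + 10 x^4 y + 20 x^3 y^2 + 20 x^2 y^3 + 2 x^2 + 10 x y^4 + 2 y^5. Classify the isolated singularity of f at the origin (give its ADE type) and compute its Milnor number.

Type A_4, Milnor number mu = 4.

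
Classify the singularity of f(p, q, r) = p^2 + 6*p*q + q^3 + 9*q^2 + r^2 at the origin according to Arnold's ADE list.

The Hessian of f at 0 has rank 2. Corank 1: A-series; mu = 2 gives A_2.

A2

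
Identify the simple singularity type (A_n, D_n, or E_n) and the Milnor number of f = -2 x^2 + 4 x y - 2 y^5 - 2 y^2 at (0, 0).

The Hessian of f at 0 has rank 1. Corank 1: A-series; mu = 4 gives A_4.

Type A_{4}, Milnor number mu = 4.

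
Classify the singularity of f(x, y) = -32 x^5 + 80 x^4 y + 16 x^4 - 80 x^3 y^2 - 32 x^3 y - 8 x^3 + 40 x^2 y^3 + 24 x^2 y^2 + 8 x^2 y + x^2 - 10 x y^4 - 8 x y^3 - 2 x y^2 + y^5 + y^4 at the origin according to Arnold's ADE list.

The Hessian of f at 0 has rank 1. Corank 1: A-series; mu = 4 gives A_4.

A_{4}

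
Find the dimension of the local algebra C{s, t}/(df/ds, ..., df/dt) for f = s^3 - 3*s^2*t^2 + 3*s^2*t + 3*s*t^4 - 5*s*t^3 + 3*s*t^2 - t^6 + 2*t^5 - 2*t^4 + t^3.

7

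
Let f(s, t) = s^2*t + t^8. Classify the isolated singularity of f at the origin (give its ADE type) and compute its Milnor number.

The Hessian of f at 0 is [[0, 0], [0, 0]] with rank 0, so corank 2. A Groebner basis of the Jacobian ideal J(f) in C{s,t} is {s^2/8 + t^7, s^3, s*t}; counting standard monomials gives mu = 9. Corank 2; j^3 = s^2*t has shape L^2 M (L != M), so D-series; mu = 9 gives D_9.

Type D_9, Milnor number mu = 9.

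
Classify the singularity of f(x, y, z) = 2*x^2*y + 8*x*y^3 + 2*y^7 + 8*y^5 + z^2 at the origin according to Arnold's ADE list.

The Hessian of f at 0 has rank 1. Corank 2; j^3 = 2*x^2*y has shape L^2 M (L != M), so D-series; mu = 8 gives D_8.

D8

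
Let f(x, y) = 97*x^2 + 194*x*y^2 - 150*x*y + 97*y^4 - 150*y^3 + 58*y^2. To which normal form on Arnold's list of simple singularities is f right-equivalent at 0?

The Hessian of f at 0 is [[194, -150], [-150, 116]] with rank 2, so corank 0. A Groebner basis of the Jacobian ideal J(f) in C{x,y} is {x, y}; counting standard monomials gives mu = 1. Corank 0: nondegenerate Morse point, so A_1.

A_1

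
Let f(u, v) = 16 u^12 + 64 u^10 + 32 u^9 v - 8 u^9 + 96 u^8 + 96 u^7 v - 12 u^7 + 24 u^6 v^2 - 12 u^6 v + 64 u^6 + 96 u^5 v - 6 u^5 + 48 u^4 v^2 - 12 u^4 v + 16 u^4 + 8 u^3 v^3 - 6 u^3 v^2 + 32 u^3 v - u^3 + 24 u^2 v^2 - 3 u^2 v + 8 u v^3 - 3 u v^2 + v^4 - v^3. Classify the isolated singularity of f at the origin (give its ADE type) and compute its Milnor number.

Type E_{6}, Milnor number mu = 6.

The Hessian of f at 0 has rank 0. Corank 2; j^3 = -(u + v)^3 is a perfect cube, so E-series; the 4-jet and mu = 6 give E_6.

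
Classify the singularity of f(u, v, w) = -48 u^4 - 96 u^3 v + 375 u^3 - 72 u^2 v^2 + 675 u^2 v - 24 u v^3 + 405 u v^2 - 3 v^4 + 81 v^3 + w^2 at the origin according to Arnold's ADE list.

E_6

The Hessian of f at 0 has rank 1. Corank 2; j^3 = 3*(5*u + 3*v)^3 is a perfect cube, so E-series; the 4-jet and mu = 6 give E_6.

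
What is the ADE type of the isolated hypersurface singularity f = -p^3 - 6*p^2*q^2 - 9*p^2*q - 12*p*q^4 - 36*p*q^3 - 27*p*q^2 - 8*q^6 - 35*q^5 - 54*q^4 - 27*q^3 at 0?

E_{8}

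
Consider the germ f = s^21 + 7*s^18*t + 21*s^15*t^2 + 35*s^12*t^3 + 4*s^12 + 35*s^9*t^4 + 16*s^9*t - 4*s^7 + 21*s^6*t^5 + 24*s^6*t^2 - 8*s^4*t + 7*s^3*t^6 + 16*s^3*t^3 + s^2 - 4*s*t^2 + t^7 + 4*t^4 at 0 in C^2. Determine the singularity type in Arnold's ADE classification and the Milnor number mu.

The Hessian of f at 0 has rank 1. Corank 1: A-series; mu = 6 gives A_6.

Type A_6, Milnor number mu = 6.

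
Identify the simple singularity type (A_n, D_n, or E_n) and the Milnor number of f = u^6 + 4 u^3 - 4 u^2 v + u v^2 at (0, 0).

Type D7, Milnor number mu = 7.

The Hessian of f at 0 has rank 0. Corank 2; j^3 = u*(2*u - v)^2 has shape L^2 M (L != M), so D-series; mu = 7 gives D_7.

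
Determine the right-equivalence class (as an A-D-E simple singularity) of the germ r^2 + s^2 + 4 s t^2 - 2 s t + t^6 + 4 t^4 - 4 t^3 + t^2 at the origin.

The Hessian of f at 0 has rank 2. Corank 1: A-series; mu = 5 gives A_5.

A_{5}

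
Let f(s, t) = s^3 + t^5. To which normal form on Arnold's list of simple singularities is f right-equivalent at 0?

The Hessian of f at 0 is [[0, 0], [0, 0]] with rank 0, so corank 2. A Groebner basis of the Jacobian ideal J(f) in C{s,t} is {t^4, s^2}; counting standard monomials gives mu = 8. Corank 2; j^3 = s^3 is a perfect cube, so E-series; the 5-jet and mu = 8 give E_8.

E8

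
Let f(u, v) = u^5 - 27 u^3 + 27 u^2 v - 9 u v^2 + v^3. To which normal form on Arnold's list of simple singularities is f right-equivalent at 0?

E8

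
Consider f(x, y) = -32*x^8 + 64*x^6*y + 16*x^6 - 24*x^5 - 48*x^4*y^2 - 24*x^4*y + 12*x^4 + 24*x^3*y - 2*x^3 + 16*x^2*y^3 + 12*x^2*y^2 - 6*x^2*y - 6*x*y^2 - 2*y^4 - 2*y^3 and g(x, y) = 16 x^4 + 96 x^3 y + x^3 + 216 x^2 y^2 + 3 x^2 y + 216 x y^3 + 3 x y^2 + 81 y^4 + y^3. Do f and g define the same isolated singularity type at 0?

The Hessian of f at 0 has rank 0. Corank 2; j^3 = -2*(x + y)^3 is a perfect cube, so E-series; the 4-jet and mu = 6 give E_6. The Hessian of g at 0 has rank 0. Corank 2; j^3 = (x + y)^3 is a perfect cube, so E-series; the 4-jet and mu = 6 give E_6. Both have type E_6, hence right-equivalent.

Yes.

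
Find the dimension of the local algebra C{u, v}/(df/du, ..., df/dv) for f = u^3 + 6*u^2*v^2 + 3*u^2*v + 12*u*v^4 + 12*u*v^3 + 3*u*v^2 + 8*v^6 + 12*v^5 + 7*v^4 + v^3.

6

The Hessian of f at 0 has rank 0. Corank 2; j^3 = (u + v)^3 is a perfect cube, so E-series; the 4-jet and mu = 6 give E_6.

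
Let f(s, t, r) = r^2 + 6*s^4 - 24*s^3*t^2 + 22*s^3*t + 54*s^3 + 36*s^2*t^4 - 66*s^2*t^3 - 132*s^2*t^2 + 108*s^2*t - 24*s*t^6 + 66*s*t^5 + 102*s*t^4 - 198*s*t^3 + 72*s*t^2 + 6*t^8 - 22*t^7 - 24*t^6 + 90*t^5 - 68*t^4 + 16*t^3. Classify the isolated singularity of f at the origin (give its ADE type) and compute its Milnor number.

Type E_7, Milnor number mu = 7.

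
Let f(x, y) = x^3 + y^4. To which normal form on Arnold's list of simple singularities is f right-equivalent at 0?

E_{6}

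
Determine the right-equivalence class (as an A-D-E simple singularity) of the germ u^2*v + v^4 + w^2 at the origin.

The Hessian of f at 0 has rank 1. Corank 2; j^3 = u^2*v has shape L^2 M (L != M), so D-series; mu = 5 gives D_5.

D_{5}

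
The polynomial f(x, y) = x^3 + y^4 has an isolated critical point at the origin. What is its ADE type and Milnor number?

Type E_6, Milnor number mu = 6.

The Hessian of f at 0 is [[0, 0], [0, 0]] with rank 0, so corank 2. A Groebner basis of the Jacobian ideal J(f) in C{x,y} is {y^3, x^2}; counting standard monomials gives mu = 6. Corank 2; j^3 = x^3 is a perfect cube, so E-series; the 4-jet and mu = 6 give E_6.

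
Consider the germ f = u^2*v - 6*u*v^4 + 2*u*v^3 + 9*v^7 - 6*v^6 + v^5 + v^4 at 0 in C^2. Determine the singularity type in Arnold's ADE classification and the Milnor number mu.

Type D5, Milnor number mu = 5.

The Hessian of f at 0 has rank 0. Corank 2; j^3 = u^2*v has shape L^2 M (L != M), so D-series; mu = 5 gives D_5.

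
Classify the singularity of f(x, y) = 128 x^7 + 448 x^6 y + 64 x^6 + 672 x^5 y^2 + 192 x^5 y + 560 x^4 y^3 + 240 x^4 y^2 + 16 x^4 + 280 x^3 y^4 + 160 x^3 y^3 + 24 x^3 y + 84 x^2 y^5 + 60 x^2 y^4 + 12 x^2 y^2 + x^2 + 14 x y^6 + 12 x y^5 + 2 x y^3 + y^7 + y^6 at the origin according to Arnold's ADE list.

A_6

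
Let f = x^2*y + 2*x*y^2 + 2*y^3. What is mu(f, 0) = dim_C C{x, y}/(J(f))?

4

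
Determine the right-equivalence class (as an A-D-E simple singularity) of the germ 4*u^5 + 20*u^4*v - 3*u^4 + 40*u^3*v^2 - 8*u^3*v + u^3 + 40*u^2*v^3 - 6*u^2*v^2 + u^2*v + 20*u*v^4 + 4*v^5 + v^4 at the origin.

The Hessian of f at 0 has rank 0. Corank 2; j^3 = u^2*(u + v) has shape L^2 M (L != M), so D-series; mu = 5 gives D_5.

D5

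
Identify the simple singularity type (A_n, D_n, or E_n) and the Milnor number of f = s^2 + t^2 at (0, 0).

Type A1, Milnor number mu = 1.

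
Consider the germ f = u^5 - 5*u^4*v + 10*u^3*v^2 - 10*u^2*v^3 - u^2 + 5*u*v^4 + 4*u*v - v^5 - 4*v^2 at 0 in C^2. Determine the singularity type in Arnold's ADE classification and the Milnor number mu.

Type A_{4}, Milnor number mu = 4.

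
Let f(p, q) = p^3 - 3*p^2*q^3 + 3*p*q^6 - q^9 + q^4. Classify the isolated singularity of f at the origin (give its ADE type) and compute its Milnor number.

Type E_{6}, Milnor number mu = 6.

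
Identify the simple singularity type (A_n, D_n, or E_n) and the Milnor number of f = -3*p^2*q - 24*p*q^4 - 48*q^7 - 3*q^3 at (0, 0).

The Hessian of f at 0 is [[0, 0], [0, 0]] with rank 0, so corank 2. A Groebner basis of the Jacobian ideal J(f) in C{p,q} is {q^3, p^2 + 3*q^2, p*q}; counting standard monomials gives mu = 4. Corank 2; j^3 = -3*q*(p^2 + q^2) splits into three distinct lines over C (the quadratic factor has nonzero discriminant), so D_4.

Type D_4, Milnor number mu = 4.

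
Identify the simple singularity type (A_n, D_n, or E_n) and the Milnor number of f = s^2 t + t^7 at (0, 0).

Type D_8, Milnor number mu = 8.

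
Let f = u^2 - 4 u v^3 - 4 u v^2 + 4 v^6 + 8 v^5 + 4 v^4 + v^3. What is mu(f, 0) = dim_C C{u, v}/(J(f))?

The Hessian of f at 0 has rank 1. Corank 1: A-series; mu = 2 gives A_2.

2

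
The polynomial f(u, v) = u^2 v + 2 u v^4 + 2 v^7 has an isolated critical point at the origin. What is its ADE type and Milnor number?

The Hessian of f at 0 has rank 0. Corank 2; j^3 = u^2*v has shape L^2 M (L != M), so D-series; mu = 8 gives D_8.

Type D8, Milnor number mu = 8.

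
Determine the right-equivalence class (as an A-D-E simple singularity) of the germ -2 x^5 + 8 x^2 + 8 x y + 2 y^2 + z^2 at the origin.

The Hessian of f at 0 has rank 2. Corank 1: A-series; mu = 4 gives A_4.

A_{4}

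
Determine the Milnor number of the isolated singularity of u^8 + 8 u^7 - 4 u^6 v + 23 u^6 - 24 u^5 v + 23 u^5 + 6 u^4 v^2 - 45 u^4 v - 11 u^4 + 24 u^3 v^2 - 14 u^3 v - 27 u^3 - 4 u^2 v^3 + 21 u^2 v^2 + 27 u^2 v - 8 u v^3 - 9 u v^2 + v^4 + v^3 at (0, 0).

6

The Hessian of f at 0 has rank 0. Corank 2; j^3 = -(3*u - v)^3 is a perfect cube, so E-series; the 4-jet and mu = 6 give E_6.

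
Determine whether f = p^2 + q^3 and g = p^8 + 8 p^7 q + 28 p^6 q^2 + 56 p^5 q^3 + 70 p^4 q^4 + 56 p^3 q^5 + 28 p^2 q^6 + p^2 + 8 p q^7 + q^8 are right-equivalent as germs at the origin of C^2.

No.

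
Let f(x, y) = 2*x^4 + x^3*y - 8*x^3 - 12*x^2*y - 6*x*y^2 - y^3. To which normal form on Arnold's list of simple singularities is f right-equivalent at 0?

E_{7}

The Hessian of f at 0 has rank 0. Corank 2; j^3 = -(2*x + y)^3 is a perfect cube, so E-series; the 4-jet and mu = 7 give E_7.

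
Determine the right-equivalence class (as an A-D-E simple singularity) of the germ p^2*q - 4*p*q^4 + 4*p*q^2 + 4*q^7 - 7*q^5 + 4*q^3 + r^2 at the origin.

D6

The Hessian of f at 0 is [[0, 0, 0], [0, 0, 0], [0, 0, 2]] with rank 1, so corank 2. A Groebner basis of the Jacobian ideal J(f) in C{p,q,r} is {-p*q/2 + q^4 - q^2, p*q^2 + 2*q^3, p^2 + 13*p*q/2 + 9*q^2, r}; counting standard monomials gives mu = 6. Corank 2; j^3 = q*(p + 2*q)^2 has shape L^2 M (L != M), so D-series; mu = 6 gives D_6.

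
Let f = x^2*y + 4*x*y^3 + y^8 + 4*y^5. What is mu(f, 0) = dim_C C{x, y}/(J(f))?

The Hessian of f at 0 has rank 0. Corank 2; j^3 = x^2*y has shape L^2 M (L != M), so D-series; mu = 9 gives D_9.

9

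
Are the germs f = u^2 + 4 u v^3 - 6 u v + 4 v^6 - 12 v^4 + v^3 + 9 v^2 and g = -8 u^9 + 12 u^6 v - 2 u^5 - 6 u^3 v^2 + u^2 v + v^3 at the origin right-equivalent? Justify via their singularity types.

No.

The Hessian of f at 0 has rank 1. Corank 1: A-series; mu = 2 gives A_2. The Hessian of g at 0 has rank 0. Corank 2; j^3 = v*(u^2 + v^2) splits into three distinct lines over C (the quadratic factor has nonzero discriminant), so D_4. f is A_2 but g is D_4, hence not right-equivalent.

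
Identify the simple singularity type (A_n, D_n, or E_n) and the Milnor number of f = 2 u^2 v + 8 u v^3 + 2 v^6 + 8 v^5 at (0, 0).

The Hessian of f at 0 has rank 0. Corank 2; j^3 = 2*u^2*v has shape L^2 M (L != M), so D-series; mu = 7 gives D_7.

Type D7, Milnor number mu = 7.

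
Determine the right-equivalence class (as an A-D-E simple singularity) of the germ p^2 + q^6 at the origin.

A_5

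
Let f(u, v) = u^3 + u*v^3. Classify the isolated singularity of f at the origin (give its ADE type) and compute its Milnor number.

Type E7, Milnor number mu = 7.

The Hessian of f at 0 has rank 0. Corank 2; j^3 = u^3 is a perfect cube, so E-series; the 4-jet and mu = 7 give E_7.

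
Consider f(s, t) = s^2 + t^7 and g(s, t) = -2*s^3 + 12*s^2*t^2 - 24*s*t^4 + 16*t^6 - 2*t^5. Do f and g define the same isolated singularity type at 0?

No.

The Hessian of f at 0 is [[2, 0], [0, 0]] with rank 1, so corank 1. A Groebner basis of the Jacobian ideal J(f) in C{s,t} is {t^6, s}; counting standard monomials gives mu = 6. Corank 1: A-series; mu = 6 gives A_6. The Hessian of g at 0 is [[0, 0], [0, 0]] with rank 0, so corank 2. A Groebner basis of the Jacobian ideal J(g) in C{s,t} is {t^4, s^3, -s^2/4 + s*t^2}; counting standard monomials gives mu = 8. Corank 2; j^3 = -2*s^3 is a perfect cube, so E-series; the 5-jet and mu = 8 give E_8. f is A_6 but g is E_8, hence not right-equivalent.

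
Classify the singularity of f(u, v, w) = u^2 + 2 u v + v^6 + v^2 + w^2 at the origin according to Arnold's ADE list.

The Hessian of f at 0 has rank 2. Corank 1: A-series; mu = 5 gives A_5.

A_{5}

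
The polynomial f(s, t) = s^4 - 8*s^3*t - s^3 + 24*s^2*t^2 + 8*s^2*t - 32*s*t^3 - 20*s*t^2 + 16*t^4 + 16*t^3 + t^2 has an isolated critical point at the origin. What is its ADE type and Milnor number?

The Hessian of f at 0 has rank 1. Corank 1: A-series; mu = 2 gives A_2.

Type A_{2}, Milnor number mu = 2.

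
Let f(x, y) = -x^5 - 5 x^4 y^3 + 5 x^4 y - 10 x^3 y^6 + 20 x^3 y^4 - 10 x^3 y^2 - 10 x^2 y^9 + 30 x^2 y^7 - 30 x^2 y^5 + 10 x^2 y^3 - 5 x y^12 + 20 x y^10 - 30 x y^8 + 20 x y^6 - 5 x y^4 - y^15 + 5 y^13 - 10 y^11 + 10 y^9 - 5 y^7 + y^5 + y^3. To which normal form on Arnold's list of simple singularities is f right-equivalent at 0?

E_8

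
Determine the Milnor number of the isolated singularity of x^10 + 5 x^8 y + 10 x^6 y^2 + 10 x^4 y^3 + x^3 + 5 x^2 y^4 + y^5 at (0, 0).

8

The Hessian of f at 0 is [[0, 0], [0, 0]] with rank 0, so corank 2. A Groebner basis of the Jacobian ideal J(f) in C{x,y} is {y^4, x^2}; counting standard monomials gives mu = 8. Corank 2; j^3 = x^3 is a perfect cube, so E-series; the 5-jet and mu = 8 give E_8.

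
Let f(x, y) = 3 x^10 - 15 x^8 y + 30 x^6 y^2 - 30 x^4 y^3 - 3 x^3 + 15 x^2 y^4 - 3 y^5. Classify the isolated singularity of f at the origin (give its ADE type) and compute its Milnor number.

The Hessian of f at 0 has rank 0. Corank 2; j^3 = -3*x^3 is a perfect cube, so E-series; the 5-jet and mu = 8 give E_8.

Type E_{8}, Milnor number mu = 8.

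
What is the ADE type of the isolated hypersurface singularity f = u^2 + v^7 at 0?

A_{6}

The Hessian of f at 0 is [[2, 0], [0, 0]] with rank 1, so corank 1. A Groebner basis of the Jacobian ideal J(f) in C{u,v} is {v^6, u}; counting standard monomials gives mu = 6. Corank 1: A-series; mu = 6 gives A_6.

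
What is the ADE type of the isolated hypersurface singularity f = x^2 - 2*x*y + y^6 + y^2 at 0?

The Hessian of f at 0 has rank 1. Corank 1: A-series; mu = 5 gives A_5.

A_5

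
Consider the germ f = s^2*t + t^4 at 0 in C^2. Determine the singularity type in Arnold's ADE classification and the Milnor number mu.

The Hessian of f at 0 has rank 0. Corank 2; j^3 = s^2*t has shape L^2 M (L != M), so D-series; mu = 5 gives D_5.

Type D_5, Milnor number mu = 5.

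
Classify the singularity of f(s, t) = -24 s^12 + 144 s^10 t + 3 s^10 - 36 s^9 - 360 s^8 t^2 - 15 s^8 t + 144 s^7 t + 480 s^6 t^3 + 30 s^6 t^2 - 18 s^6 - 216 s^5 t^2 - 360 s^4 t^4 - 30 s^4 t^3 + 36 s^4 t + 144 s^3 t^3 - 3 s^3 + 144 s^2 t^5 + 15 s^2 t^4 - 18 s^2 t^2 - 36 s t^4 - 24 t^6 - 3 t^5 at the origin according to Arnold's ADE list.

The Hessian of f at 0 is [[0, 0], [0, 0]] with rank 0, so corank 2. A Groebner basis of the Jacobian ideal J(f) in C{s,t} is {t^4, s^3, s^2/4 + s*t^2}; counting standard monomials gives mu = 8. Corank 2; j^3 = -3*s^3 is a perfect cube, so E-series; the 5-jet and mu = 8 give E_8.

E_{8}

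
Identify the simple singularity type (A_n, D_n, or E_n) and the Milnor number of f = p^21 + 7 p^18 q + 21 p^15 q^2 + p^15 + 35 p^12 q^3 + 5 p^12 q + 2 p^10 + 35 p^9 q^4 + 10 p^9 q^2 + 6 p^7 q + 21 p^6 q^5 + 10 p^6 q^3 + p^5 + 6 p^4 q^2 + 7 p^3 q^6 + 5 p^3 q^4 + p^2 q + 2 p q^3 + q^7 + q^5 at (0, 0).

The Hessian of f at 0 is [[0, 0], [0, 0]] with rank 0, so corank 2. A Groebner basis of the Jacobian ideal J(f) in C{p,q} is {p^2*q^2 + p^2/7 + p*q^2/7, p^3 - p^2/7 - p*q^2/7, p*q + q^3}; counting standard monomials gives mu = 8. Corank 2; j^3 = p^2*q has shape L^2 M (L != M), so D-series; mu = 8 gives D_8.

Type D8, Milnor number mu = 8.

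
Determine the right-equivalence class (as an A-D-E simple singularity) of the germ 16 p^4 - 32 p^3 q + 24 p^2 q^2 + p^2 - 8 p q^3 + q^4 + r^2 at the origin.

The Hessian of f at 0 is [[2, 0, 0], [0, 0, 0], [0, 0, 2]] with rank 2, so corank 1. A Groebner basis of the Jacobian ideal J(f) in C{p,q,r} is {q^3, p, r}; counting standard monomials gives mu = 3. Corank 1: A-series; mu = 3 gives A_3.

A3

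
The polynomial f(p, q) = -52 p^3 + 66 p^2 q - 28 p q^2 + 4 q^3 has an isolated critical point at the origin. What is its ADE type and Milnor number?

Type D_4, Milnor number mu = 4.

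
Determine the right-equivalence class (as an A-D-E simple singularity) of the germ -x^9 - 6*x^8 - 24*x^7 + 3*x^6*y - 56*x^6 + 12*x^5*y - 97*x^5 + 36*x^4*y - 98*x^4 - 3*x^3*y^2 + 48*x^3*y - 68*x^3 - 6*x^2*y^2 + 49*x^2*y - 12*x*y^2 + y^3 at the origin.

D4

The Hessian of f at 0 is [[0, 0], [0, 0]] with rank 0, so corank 2. A Groebner basis of the Jacobian ideal J(f) in C{x,y} is {y^3, x^2 - 3*y^2/47, x*y - 12*y^2/47}; counting standard monomials gives mu = 4. Corank 2; j^3 = -(4*x - y)*(17*x^2 - 8*x*y + y^2) splits into three distinct lines over C (the quadratic factor has nonzero discriminant), so D_4.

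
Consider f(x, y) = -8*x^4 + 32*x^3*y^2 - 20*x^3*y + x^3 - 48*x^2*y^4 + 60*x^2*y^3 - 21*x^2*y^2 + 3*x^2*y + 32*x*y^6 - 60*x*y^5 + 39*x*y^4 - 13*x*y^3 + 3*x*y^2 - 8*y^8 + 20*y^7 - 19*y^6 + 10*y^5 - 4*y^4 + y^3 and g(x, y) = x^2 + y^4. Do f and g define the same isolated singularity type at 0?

The Hessian of f at 0 is [[0, 0], [0, 0]] with rank 0, so corank 2. A Groebner basis of the Jacobian ideal J(f) in C{x,y} is {x^2/3 + 2*x*y/3 + y^4 + y^3/9 + y^2/3, x^3 + y^3, x^2*y + x^2/9 + 2*x*y/9 - 26*y^3/27 + y^2/9, -x^2/9 + x*y^2 - 2*x*y/9 + 26*y^3/27 - y^2/9}; counting standard monomials gives mu = 7. Corank 2; j^3 = (x + y)^3 is a perfect cube, so E-series; the 4-jet and mu = 7 give E_7. The Hessian of g at 0 is [[2, 0], [0, 0]] with rank 1, so corank 1. A Groebner basis of the Jacobian ideal J(g) in C{x,y} is {y^3, x}; counting standard monomials gives mu = 3. Corank 1: A-series; mu = 3 gives A_3. f is E_7 but g is A_3, hence not right-equivalent.

No.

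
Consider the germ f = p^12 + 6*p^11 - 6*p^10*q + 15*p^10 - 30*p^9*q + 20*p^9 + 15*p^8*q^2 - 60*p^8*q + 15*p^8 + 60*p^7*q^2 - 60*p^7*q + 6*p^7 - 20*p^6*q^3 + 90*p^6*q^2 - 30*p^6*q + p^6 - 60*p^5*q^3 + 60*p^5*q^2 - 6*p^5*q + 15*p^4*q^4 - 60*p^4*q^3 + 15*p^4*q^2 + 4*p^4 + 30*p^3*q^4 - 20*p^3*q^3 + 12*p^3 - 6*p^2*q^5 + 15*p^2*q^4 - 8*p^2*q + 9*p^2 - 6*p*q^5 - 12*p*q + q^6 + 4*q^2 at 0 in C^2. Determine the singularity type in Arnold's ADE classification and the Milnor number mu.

The Hessian of f at 0 has rank 1. Corank 1: A-series; mu = 5 gives A_5.

Type A5, Milnor number mu = 5.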